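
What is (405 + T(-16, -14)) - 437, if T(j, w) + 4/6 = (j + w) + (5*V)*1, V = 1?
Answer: -173/3 ≈ -57.667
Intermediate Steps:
T(j, w) = 13/3 + j + w (T(j, w) = -⅔ + ((j + w) + (5*1)*1) = -⅔ + ((j + w) + 5*1) = -⅔ + ((j + w) + 5) = -⅔ + (5 + j + w) = 13/3 + j + w)
(405 + T(-16, -14)) - 437 = (405 + (13/3 - 16 - 14)) - 437 = (405 - 77/3) - 437 = 1138/3 - 437 = -173/3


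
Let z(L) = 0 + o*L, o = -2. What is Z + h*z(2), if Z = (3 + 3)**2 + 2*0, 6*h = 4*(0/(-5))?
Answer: 36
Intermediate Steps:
z(L) = -2*L (z(L) = 0 - 2*L = -2*L)
h = 0 (h = (4*(0/(-5)))/6 = (4*(0*(-1/5)))/6 = (4*0)/6 = (1/6)*0 = 0)
Z = 36 (Z = 6**2 + 0 = 36 + 0 = 36)
Z + h*z(2) = 36 + 0*(-2*2) = 36 + 0*(-4) = 36 + 0 = 36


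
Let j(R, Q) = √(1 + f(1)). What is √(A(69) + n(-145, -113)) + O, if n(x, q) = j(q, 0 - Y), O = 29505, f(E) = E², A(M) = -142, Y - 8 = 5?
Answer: 29505 + √(-142 + √2) ≈ 29505.0 + 11.857*I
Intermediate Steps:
Y = 13 (Y = 8 + 5 = 13)
j(R, Q) = √2 (j(R, Q) = √(1 + 1²) = √(1 + 1) = √2)
n(x, q) = √2
√(A(69) + n(-145, -113)) + O = √(-142 + √2) + 29505 = 29505 + √(-142 + √2)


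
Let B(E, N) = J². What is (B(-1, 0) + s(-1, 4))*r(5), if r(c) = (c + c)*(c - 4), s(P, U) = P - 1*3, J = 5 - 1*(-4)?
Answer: 770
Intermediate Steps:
J = 9 (J = 5 + 4 = 9)
B(E, N) = 81 (B(E, N) = 9² = 81)
s(P, U) = -3 + P (s(P, U) = P - 3 = -3 + P)
r(c) = 2*c*(-4 + c) (r(c) = (2*c)*(-4 + c) = 2*c*(-4 + c))
(B(-1, 0) + s(-1, 4))*r(5) = (81 + (-3 - 1))*(2*5*(-4 + 5)) = (81 - 4)*(2*5*1) = 77*10 = 770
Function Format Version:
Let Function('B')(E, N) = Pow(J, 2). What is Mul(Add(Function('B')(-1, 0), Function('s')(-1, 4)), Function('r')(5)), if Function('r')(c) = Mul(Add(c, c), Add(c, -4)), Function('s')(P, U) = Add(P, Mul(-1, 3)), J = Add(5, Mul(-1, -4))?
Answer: 770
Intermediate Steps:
J = 9 (J = Add(5, 4) = 9)
Function('B')(E, N) = 81 (Function('B')(E, N) = Pow(9, 2) = 81)
Function('s')(P, U) = Add(-3, P) (Function('s')(P, U) = Add(P, -3) = Add(-3, P))
Function('r')(c) = Mul(2, c, Add(-4, c)) (Function('r')(c) = Mul(Mul(2, c), Add(-4, c)) = Mul(2, c, Add(-4, c)))
Mul(Add(Function('B')(-1, 0), Function('s')(-1, 4)), Function('r')(5)) = Mul(Add(81, Add(-3, -1)), Mul(2, 5, Add(-4, 5))) = Mul(Add(81, -4), Mul(2, 5, 1)) = Mul(77, 10) = 770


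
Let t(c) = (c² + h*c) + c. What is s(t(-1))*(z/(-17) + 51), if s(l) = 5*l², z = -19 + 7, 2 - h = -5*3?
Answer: 74715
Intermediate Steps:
h = 17 (h = 2 - (-5)*3 = 2 - 1*(-15) = 2 + 15 = 17)
z = -12
t(c) = c² + 18*c (t(c) = (c² + 17*c) + c = c² + 18*c)
s(t(-1))*(z/(-17) + 51) = (5*(-(18 - 1))²)*(-12/(-17) + 51) = (5*(-1*17)²)*(-12*(-1/17) + 51) = (5*(-17)²)*(12/17 + 51) = (5*289)*(879/17) = 1445*(879/17) = 74715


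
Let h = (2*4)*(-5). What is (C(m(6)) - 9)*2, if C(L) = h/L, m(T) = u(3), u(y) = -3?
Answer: 26/3 ≈ 8.6667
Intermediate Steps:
m(T) = -3
h = -40 (h = 8*(-5) = -40)
C(L) = -40/L
(C(m(6)) - 9)*2 = (-40/(-3) - 9)*2 = (-40*(-⅓) - 9)*2 = (40/3 - 9)*2 = (13/3)*2 = 26/3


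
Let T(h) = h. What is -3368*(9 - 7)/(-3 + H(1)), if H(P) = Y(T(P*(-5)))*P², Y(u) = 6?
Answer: -6736/3 ≈ -2245.3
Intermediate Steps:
H(P) = 6*P²
-3368*(9 - 7)/(-3 + H(1)) = -3368*(9 - 7)/(-3 + 6*1²) = -6736/(-3 + 6*1) = -6736/(-3 + 6) = -6736/3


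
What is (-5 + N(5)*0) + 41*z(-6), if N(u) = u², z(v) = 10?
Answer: 405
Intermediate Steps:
(-5 + N(5)*0) + 41*z(-6) = (-5 + 5²*0) + 41*10 = (-5 + 25*0) + 410 = (-5 + 0) + 410 = -5 + 410 = 405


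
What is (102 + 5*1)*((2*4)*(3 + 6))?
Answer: 7704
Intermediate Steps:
(102 + 5*1)*((2*4)*(3 + 6)) = (102 + 5)*(8*9) = 107*72 = 7704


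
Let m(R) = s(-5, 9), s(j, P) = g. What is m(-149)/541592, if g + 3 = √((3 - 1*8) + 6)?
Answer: -1/270796 ≈ -3.6928e-6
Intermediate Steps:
g = -2 (g = -3 + √((3 - 1*8) + 6) = -3 + √((3 - 8) + 6) = -3 + √(-5 + 6) = -3 + √1 = -3 + 1 = -2)
s(j, P) = -2
m(R) = -2
m(-149)/541592 = -2/541592 = -2*1/541592 = -1/270796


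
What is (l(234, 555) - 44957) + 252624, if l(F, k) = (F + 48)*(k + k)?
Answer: 520687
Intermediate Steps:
l(F, k) = 2*k*(48 + F) (l(F, k) = (48 + F)*(2*k) = 2*k*(48 + F))
(l(234, 555) - 44957) + 252624 = (2*555*(48 + 234) - 44957) + 252624 = (2*555*282 - 44957) + 252624 = (313020 - 44957) + 252624 = 268063 + 252624 = 520687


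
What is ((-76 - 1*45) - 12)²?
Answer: 17689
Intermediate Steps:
((-76 - 1*45) - 12)² = ((-76 - 45) - 12)² = (-121 - 12)² = (-133)² = 17689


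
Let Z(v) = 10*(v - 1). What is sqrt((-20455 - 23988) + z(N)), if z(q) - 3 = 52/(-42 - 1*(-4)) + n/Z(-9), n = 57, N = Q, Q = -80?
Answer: 3*I*sqrt(178261553)/190 ≈ 210.81*I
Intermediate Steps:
N = -80
Z(v) = -10 + 10*v (Z(v) = 10*(-1 + v) = -10 + 10*v)
z(q) = 2017/1900 (z(q) = 3 + (52/(-42 - 1*(-4)) + 57/(-10 + 10*(-9))) = 3 + (52/(-42 + 4) + 57/(-10 - 90)) = 3 + (52/(-38) + 57/(-100)) = 3 + (52*(-1/38) + 57*(-1/100)) = 3 + (-26/19 - 57/100) = 3 - 3683/1900 = 2017/1900)
sqrt((-20455 - 23988) + z(N)) = sqrt((-20455 - 23988) + 2017/1900) = sqrt(-44443 + 2017/1900) = sqrt(-84439683/1900) = 3*I*sqrt(178261553)/190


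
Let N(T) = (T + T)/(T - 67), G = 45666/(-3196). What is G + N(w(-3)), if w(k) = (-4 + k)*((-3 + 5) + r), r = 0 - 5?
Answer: -558717/36754 ≈ -15.202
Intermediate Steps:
r = -5
G = -22833/1598 (G = 45666*(-1/3196) = -22833/1598 ≈ -14.288)
w(k) = 12 - 3*k (w(k) = (-4 + k)*((-3 + 5) - 5) = (-4 + k)*(2 - 5) = (-4 + k)*(-3) = 12 - 3*k)
N(T) = 2*T/(-67 + T) (N(T) = (2*T)/(-67 + T) = 2*T/(-67 + T))
G + N(w(-3)) = -22833/1598 + 2*(12 - 3*(-3))/(-67 + (12 - 3*(-3))) = -22833/1598 + 2*(12 + 9)/(-67 + (12 + 9)) = -22833/1598 + 2*21/(-67 + 21) = -22833/1598 + 2*21/(-46) = -22833/1598 + 2*21*(-1/46) = -22833/1598 - 21/23 = -558717/36754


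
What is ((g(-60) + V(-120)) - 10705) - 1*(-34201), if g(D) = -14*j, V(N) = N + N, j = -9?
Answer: 23382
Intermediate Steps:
V(N) = 2*N
g(D) = 126 (g(D) = -14*(-9) = 126)
((g(-60) + V(-120)) - 10705) - 1*(-34201) = ((126 + 2*(-120)) - 10705) - 1*(-34201) = ((126 - 240) - 10705) + 34201 = (-114 - 10705) + 34201 = -10819 + 34201 = 23382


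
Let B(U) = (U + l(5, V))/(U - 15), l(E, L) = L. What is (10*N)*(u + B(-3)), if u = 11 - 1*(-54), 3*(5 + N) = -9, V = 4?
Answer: -46760/9 ≈ -5195.6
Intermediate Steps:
N = -8 (N = -5 + (1/3)*(-9) = -5 - 3 = -8)
B(U) = (4 + U)/(-15 + U) (B(U) = (U + 4)/(U - 15) = (4 + U)/(-15 + U))
u = 65 (u = 11 + 54 = 65)
(10*N)*(u + B(-3)) = (10*(-8))*(65 + (4 - 3)/(-15 - 3)) = -80*(65 + 1/(-18)) = -80*(65 - 1/18*1) = -80*(65 - 1/18) = -80*1169/18 = -46760/9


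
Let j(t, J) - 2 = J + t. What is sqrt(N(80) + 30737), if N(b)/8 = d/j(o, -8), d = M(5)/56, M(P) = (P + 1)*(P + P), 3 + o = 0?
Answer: sqrt(13554597)/21 ≈ 175.32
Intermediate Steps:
o = -3 (o = -3 + 0 = -3)
M(P) = 2*P*(1 + P) (M(P) = (1 + P)*(2*P) = 2*P*(1 + P))
j(t, J) = 2 + J + t (j(t, J) = 2 + (J + t) = 2 + J + t)
d = 15/14 (d = (2*5*(1 + 5))/56 = (2*5*6)*(1/56) = 60*(1/56) = 15/14 ≈ 1.0714)
N(b) = -20/21 (N(b) = 8*(15/(14*(2 - 8 - 3))) = 8*((15/14)/(-9)) = 8*((15/14)*(-1/9)) = 8*(-5/42) = -20/21)
sqrt(N(80) + 30737) = sqrt(-20/21 + 30737) = sqrt(645457/21) = sqrt(13554597)/21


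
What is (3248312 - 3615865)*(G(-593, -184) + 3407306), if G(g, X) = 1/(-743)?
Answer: -930507597500421/743 ≈ -1.2524e+12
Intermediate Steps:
G(g, X) = -1/743
(3248312 - 3615865)*(G(-593, -184) + 3407306) = (3248312 - 3615865)*(-1/743 + 3407306) = -367553*2531628357/743 = -930507597500421/743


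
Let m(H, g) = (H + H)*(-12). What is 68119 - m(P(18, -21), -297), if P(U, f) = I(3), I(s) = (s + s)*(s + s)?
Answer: 68983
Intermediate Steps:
I(s) = 4*s² (I(s) = (2*s)*(2*s) = 4*s²)
P(U, f) = 36 (P(U, f) = 4*3² = 4*9 = 36)
m(H, g) = -24*H (m(H, g) = (2*H)*(-12) = -24*H)
68119 - m(P(18, -21), -297) = 68119 - (-24)*36 = 68119 - 1*(-864) = 68119 + 864 = 68983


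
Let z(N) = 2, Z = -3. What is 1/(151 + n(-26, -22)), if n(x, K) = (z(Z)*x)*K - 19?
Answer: 1/1276 ≈ 0.00078370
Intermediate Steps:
n(x, K) = -19 + 2*K*x (n(x, K) = (2*x)*K - 19 = 2*K*x - 19 = -19 + 2*K*x)
1/(151 + n(-26, -22)) = 1/(151 + (-19 + 2*(-22)*(-26))) = 1/(151 + (-19 + 1144)) = 1/(151 + 1125) = 1/1276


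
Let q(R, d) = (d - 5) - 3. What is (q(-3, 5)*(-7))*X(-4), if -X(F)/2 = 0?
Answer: 0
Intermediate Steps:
X(F) = 0 (X(F) = -2*0 = 0)
q(R, d) = -8 + d (q(R, d) = (-5 + d) - 3 = -8 + d)
(q(-3, 5)*(-7))*X(-4) = ((-8 + 5)*(-7))*0 = -3*(-7)*0 = 21*0 = 0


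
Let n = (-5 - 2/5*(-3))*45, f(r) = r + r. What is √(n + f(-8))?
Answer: I*√187 ≈ 13.675*I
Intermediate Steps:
f(r) = 2*r
n = -171 (n = (-5 - 2*⅕*(-3))*45 = (-5 - ⅖*(-3))*45 = (-5 + 6/5)*45 = -19/5*45 = -171)
√(n + f(-8)) = √(-171 + 2*(-8)) = √(-171 - 16) = √(-187) = I*√187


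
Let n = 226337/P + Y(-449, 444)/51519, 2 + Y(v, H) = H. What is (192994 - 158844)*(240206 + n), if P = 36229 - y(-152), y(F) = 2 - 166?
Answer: 394372382515838350/48075153 ≈ 8.2032e+9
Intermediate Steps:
y(F) = -164
Y(v, H) = -2 + H
P = 36393 (P = 36229 - 1*(-164) = 36229 + 164 = 36393)
n = 299403631/48075153 (n = 226337/36393 + (-2 + 444)/51519 = 226337*(1/36393) + 442*(1/51519) = 226337/36393 + 34/3963 = 299403631/48075153 ≈ 6.2278)
(192994 - 158844)*(240206 + n) = (192994 - 158844)*(240206 + 299403631/48075153) = 34150*(11548239605149/48075153) = 394372382515838350/48075153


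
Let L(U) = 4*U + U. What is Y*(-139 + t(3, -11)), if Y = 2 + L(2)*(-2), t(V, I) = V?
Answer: 2448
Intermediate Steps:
L(U) = 5*U
Y = -18 (Y = 2 + (5*2)*(-2) = 2 + 10*(-2) = 2 - 20 = -18)
Y*(-139 + t(3, -11)) = -18*(-139 + 3) = -18*(-136) = 2448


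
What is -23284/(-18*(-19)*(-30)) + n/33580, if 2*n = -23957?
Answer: 65897731/34453080 ≈ 1.9127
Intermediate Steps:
n = -23957/2 (n = (½)*(-23957) = -23957/2 ≈ -11979.)
-23284/(-18*(-19)*(-30)) + n/33580 = -23284/(-18*(-19)*(-30)) - 23957/2/33580 = -23284/(342*(-30)) - 23957/2*1/33580 = -23284/(-10260) - 23957/67160 = -23284*(-1/10260) - 23957/67160 = 5821/2565 - 23957/67160 = 65897731/34453080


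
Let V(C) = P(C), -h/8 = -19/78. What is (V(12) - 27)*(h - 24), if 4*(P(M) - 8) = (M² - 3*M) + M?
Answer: -9460/39 ≈ -242.56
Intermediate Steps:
P(M) = 8 - M/2 + M²/4 (P(M) = 8 + ((M² - 3*M) + M)/4 = 8 + (M² - 2*M)/4 = 8 + (-M/2 + M²/4) = 8 - M/2 + M²/4)
h = 76/39 (h = -(-152)/78 = -8*(-19/78) = 76/39 ≈ 1.9487)
V(C) = 8 - C/2 + C²/4
(V(12) - 27)*(h - 24) = ((8 - ½*12 + (¼)*12²) - 27)*(76/39 - 24) = ((8 - 6 + (¼)*144) - 27)*(-860/39) = ((8 - 6 + 36) - 27)*(-860/39) = (38 - 27)*(-860/39) = 11*(-860/39) = -9460/39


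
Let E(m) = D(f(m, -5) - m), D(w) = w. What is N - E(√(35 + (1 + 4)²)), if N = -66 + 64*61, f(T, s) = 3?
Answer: 3835 + 2*√15 ≈ 3842.7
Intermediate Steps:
N = 3838 (N = -66 + 3904 = 3838)
E(m) = 3 - m
N - E(√(35 + (1 + 4)²)) = 3838 - (3 - √(35 + (1 + 4)²)) = 3838 - (3 - √(35 + 5²)) = 3838 - (3 - √(35 + 25)) = 3838 - (3 - √60) = 3838 - (3 - 2*√15) = 3838 + (-3 + 2*√15) = 3835 + 2*√15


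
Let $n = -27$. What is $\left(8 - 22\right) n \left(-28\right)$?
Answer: $-10584$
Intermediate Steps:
$\left(8 - 22\right) n \left(-28\right) = \left(8 - 22\right) \left(-27\right) \left(-28\right) = \left(-14\right) \left(-27\right) \left(-28\right) = 378 \left(-28\right) = -10584$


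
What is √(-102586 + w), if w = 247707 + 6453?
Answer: √151574 ≈ 389.33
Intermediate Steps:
w = 254160
√(-102586 + w) = √(-102586 + 254160) = √151574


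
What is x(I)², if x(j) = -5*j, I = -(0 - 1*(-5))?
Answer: 625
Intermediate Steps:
I = -5 (I = -(0 + 5) = -1*5 = -5)
x(I)² = (-5*(-5))² = 25² = 625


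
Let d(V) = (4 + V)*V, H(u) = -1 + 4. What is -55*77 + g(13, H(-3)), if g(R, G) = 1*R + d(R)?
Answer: -4001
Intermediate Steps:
H(u) = 3
d(V) = V*(4 + V)
g(R, G) = R + R*(4 + R) (g(R, G) = 1*R + R*(4 + R) = R + R*(4 + R))
-55*77 + g(13, H(-3)) = -55*77 + 13*(5 + 13) = -4235 + 13*18 = -4235 + 234 = -4001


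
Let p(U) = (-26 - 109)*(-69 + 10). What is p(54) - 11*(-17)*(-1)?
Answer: 7778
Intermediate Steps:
p(U) = 7965 (p(U) = -135*(-59) = 7965)
p(54) - 11*(-17)*(-1) = 7965 - 11*(-17)*(-1) = 7965 - (-187)*(-1) = 7965 - 1*187 = 7965 - 187 = 7778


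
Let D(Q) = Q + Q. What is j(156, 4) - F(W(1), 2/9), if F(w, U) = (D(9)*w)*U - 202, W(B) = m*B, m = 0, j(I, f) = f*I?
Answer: 826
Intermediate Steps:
j(I, f) = I*f
D(Q) = 2*Q
W(B) = 0 (W(B) = 0*B = 0)
F(w, U) = -202 + 18*U*w (F(w, U) = ((2*9)*w)*U - 202 = (18*w)*U - 202 = 18*U*w - 202 = -202 + 18*U*w)
j(156, 4) - F(W(1), 2/9) = 156*4 - (-202 + 18*(2/9)*0) = 624 - (-202 + 18*(2*(1/9))*0) = 624 - (-202 + 18*(2/9)*0) = 624 - (-202 + 0) = 624 - 1*(-202) = 624 + 202 = 826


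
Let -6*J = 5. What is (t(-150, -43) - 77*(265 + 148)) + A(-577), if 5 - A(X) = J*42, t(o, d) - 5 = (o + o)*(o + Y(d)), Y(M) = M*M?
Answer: -541456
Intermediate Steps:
J = -⅚ (J = -⅙*5 = -⅚ ≈ -0.83333)
Y(M) = M²
t(o, d) = 5 + 2*o*(o + d²) (t(o, d) = 5 + (o + o)*(o + d²) = 5 + (2*o)*(o + d²) = 5 + 2*o*(o + d²))
A(X) = 40 (A(X) = 5 - (-5)*42/6 = 5 - 1*(-35) = 5 + 35 = 40)
(t(-150, -43) - 77*(265 + 148)) + A(-577) = ((5 + 2*(-150)² + 2*(-150)*(-43)²) - 77*(265 + 148)) + 40 = ((5 + 2*22500 + 2*(-150)*1849) - 77*413) + 40 = ((5 + 45000 - 554700) - 31801) + 40 = (-509695 - 31801) + 40 = -541496 + 40 = -541456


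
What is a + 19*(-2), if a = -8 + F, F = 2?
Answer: -44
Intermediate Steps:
a = -6 (a = -8 + 2 = -6)
a + 19*(-2) = -6 + 19*(-2) = -6 - 38 = -44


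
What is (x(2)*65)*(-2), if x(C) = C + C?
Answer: -520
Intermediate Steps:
x(C) = 2*C
(x(2)*65)*(-2) = ((2*2)*65)*(-2) = (4*65)*(-2) = 260*(-2) = -520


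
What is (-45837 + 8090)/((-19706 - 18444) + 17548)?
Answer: 37747/20602 ≈ 1.8322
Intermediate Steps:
(-45837 + 8090)/((-19706 - 18444) + 17548) = -37747/(-38150 + 17548) = -37747/(-20602) = -37747*(-1/20602) = 37747/20602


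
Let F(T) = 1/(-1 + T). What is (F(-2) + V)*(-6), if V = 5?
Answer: -28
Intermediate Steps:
(F(-2) + V)*(-6) = (1/(-1 - 2) + 5)*(-6) = (1/(-3) + 5)*(-6) = (-1/3 + 5)*(-6) = (14/3)*(-6) = -28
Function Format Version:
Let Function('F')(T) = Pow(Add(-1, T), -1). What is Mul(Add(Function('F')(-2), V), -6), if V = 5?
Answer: -28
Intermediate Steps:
Mul(Add(Function('F')(-2), V), -6) = Mul(Add(Pow(Add(-1, -2), -1), 5), -6) = Mul(Add(Pow(-3, -1), 5), -6) = Mul(Add(Rational(-1, 3), 5), -6) = Mul(Rational(14, 3), -6) = -28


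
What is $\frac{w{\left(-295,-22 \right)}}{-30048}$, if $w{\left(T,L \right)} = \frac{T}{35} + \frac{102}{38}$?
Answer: $\frac{191}{999096} \approx 0.00019117$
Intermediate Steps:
$w{\left(T,L \right)} = \frac{51}{19} + \frac{T}{35}$ ($w{\left(T,L \right)} = T \frac{1}{35} + 102 \cdot \frac{1}{38} = \frac{T}{35} + \frac{51}{19} = \frac{51}{19} + \frac{T}{35}$)
$\frac{w{\left(-295,-22 \right)}}{-30048} = \frac{\frac{51}{19} + \frac{1}{35} \left(-295\right)}{-30048} = \left(\frac{51}{19} - \frac{59}{7}\right) \left(- \frac{1}{30048}\right) = \left(- \frac{764}{133}\right) \left(- \frac{1}{30048}\right) = \frac{191}{999096}$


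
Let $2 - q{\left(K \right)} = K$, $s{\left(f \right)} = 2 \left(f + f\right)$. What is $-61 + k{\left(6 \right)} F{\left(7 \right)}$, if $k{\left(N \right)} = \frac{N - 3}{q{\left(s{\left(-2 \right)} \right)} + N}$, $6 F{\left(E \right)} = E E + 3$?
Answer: $- \frac{475}{8} \approx -59.375$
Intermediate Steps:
$s{\left(f \right)} = 4 f$ ($s{\left(f \right)} = 2 \cdot 2 f = 4 f$)
$q{\left(K \right)} = 2 - K$
$F{\left(E \right)} = \frac{1}{2} + \frac{E^{2}}{6}$ ($F{\left(E \right)} = \frac{E E + 3}{6} = \frac{E^{2} + 3}{6} = \frac{3 + E^{2}}{6} = \frac{1}{2} + \frac{E^{2}}{6}$)
$k{\left(N \right)} = \frac{-3 + N}{10 + N}$ ($k{\left(N \right)} = \frac{N - 3}{\left(2 - 4 \left(-2\right)\right) + N} = \frac{-3 + N}{\left(2 - -8\right) + N} = \frac{-3 + N}{\left(2 + 8\right) + N} = \frac{-3 + N}{10 + N}$)
$-61 + k{\left(6 \right)} F{\left(7 \right)} = -61 + \frac{-3 + 6}{10 + 6} \left(\frac{1}{2} + \frac{7^{2}}{6}\right) = -61 + \frac{1}{16} \cdot 3 \left(\frac{1}{2} + \frac{1}{6} \cdot 49\right) = -61 + \frac{1}{16} \cdot 3 \left(\frac{1}{2} + \frac{49}{6}\right) = -61 + \frac{3}{16} \cdot \frac{26}{3} = -61 + \frac{13}{8} = - \frac{475}{8}$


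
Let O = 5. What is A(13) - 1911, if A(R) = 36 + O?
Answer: -1870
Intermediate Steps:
A(R) = 41 (A(R) = 36 + 5 = 41)
A(13) - 1911 = 41 - 1911 = -1870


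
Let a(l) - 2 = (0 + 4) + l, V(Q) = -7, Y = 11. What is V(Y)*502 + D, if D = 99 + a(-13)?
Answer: -3422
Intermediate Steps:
a(l) = 6 + l (a(l) = 2 + ((0 + 4) + l) = 2 + (4 + l) = 6 + l)
D = 92 (D = 99 + (6 - 13) = 99 - 7 = 92)
V(Y)*502 + D = -7*502 + 92 = -3514 + 92 = -3422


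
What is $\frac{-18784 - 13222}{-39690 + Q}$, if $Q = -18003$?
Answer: $\frac{32006}{57693} \approx 0.55476$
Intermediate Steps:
$\frac{-18784 - 13222}{-39690 + Q} = \frac{-18784 - 13222}{-39690 - 18003} = - \frac{32006}{-57693} = \left(-32006\right) \left(- \frac{1}{57693}\right) = \frac{32006}{57693}$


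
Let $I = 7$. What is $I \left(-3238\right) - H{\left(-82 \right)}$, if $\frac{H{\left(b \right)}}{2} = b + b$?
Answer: $-22338$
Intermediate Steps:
$H{\left(b \right)} = 4 b$ ($H{\left(b \right)} = 2 \left(b + b\right) = 2 \cdot 2 b = 4 b$)
$I \left(-3238\right) - H{\left(-82 \right)} = 7 \left(-3238\right) - 4 \left(-82\right) = -22666 - -328 = -22666 + 328 = -22338$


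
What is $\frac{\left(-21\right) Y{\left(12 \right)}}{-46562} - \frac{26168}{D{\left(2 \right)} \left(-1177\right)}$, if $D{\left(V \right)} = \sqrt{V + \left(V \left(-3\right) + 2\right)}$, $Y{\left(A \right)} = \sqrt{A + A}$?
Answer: $\frac{21 \sqrt{6}}{23281} - \frac{13084 i \sqrt{2}}{1177} \approx 0.0022095 - 15.721 i$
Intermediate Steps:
$Y{\left(A \right)} = \sqrt{2} \sqrt{A}$ ($Y{\left(A \right)} = \sqrt{2 A} = \sqrt{2} \sqrt{A}$)
$D{\left(V \right)} = \sqrt{2 - 2 V}$ ($D{\left(V \right)} = \sqrt{V - \left(-2 + 3 V\right)} = \sqrt{2 - 2 V}$)
$\frac{\left(-21\right) Y{\left(12 \right)}}{-46562} - \frac{26168}{D{\left(2 \right)} \left(-1177\right)} = \frac{\left(-21\right) \sqrt{2} \sqrt{12}}{-46562} - \frac{26168}{\sqrt{2 - 4} \left(-1177\right)} = - 21 \sqrt{2} \cdot 2 \sqrt{3} \left(- \frac{1}{46562}\right) - \frac{26168}{\sqrt{2 - 4} \left(-1177\right)} = - 21 \cdot 2 \sqrt{6} \left(- \frac{1}{46562}\right) - \frac{26168}{\sqrt{-2} \left(-1177\right)} = - 42 \sqrt{6} \left(- \frac{1}{46562}\right) - \frac{26168}{i \sqrt{2} \left(-1177\right)} = \frac{21 \sqrt{6}}{23281} - \frac{26168}{\left(-1177\right) i \sqrt{2}} = \frac{21 \sqrt{6}}{23281} - 26168 \frac{i \sqrt{2}}{2354} = \frac{21 \sqrt{6}}{23281} - \frac{13084 i \sqrt{2}}{1177}$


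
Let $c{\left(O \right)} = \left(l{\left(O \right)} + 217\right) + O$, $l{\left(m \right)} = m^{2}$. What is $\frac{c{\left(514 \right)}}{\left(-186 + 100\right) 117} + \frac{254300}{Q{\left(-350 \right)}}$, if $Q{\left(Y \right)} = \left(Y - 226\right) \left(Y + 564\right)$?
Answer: $- \frac{37622573}{1325088} \approx -28.393$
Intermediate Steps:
$Q{\left(Y \right)} = \left(-226 + Y\right) \left(564 + Y\right)$
$c{\left(O \right)} = 217 + O + O^{2}$ ($c{\left(O \right)} = \left(O^{2} + 217\right) + O = \left(217 + O^{2}\right) + O = 217 + O + O^{2}$)
$\frac{c{\left(514 \right)}}{\left(-186 + 100\right) 117} + \frac{254300}{Q{\left(-350 \right)}} = \frac{217 + 514 + 514^{2}}{\left(-186 + 100\right) 117} + \frac{254300}{-127464 + \left(-350\right)^{2} + 338 \left(-350\right)} = \frac{217 + 514 + 264196}{\left(-86\right) 117} + \frac{254300}{-127464 + 122500 - 118300} = \frac{264927}{-10062} + \frac{254300}{-123264} = 264927 \left(- \frac{1}{10062}\right) + 254300 \left(- \frac{1}{123264}\right) = - \frac{6793}{258} - \frac{63575}{30816} = - \frac{37622573}{1325088}$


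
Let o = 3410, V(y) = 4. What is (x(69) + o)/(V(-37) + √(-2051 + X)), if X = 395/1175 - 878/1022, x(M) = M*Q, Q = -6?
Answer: 1439098640/248278491 - 2996*I*√29583796076135/248278491 ≈ 5.7963 - 65.634*I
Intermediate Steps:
x(M) = -6*M (x(M) = M*(-6) = -6*M)
X = -62796/120085 (X = 395*(1/1175) - 878*1/1022 = 79/235 - 439/511 = -62796/120085 ≈ -0.52293)
(x(69) + o)/(V(-37) + √(-2051 + X)) = (-6*69 + 3410)/(4 + √(-2051 - 62796/120085)) = (-414 + 3410)/(4 + √(-246357131/120085)) = 2996/(4 + I*√29583796076135/120085)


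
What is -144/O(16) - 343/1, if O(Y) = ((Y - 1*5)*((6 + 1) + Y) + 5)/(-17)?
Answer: -14341/43 ≈ -333.51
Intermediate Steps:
O(Y) = -5/17 - (-5 + Y)*(7 + Y)/17 (O(Y) = ((Y - 5)*(7 + Y) + 5)*(-1/17) = ((-5 + Y)*(7 + Y) + 5)*(-1/17) = (5 + (-5 + Y)*(7 + Y))*(-1/17) = -5/17 - (-5 + Y)*(7 + Y)/17)
-144/O(16) - 343/1 = -144/(30/17 - 2/17*16 - 1/17*16²) - 343/1 = -144/(30/17 - 32/17 - 1/17*256) - 343*1 = -144/(30/17 - 32/17 - 256/17) - 343 = -144/(-258/17) - 343 = -144*(-17/258) - 343 = 408/43 - 343 = -14341/43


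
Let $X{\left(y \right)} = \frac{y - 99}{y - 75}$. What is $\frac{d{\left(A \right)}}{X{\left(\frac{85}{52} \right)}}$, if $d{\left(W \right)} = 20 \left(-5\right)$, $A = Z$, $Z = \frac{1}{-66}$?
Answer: $- \frac{381500}{5063} \approx -75.351$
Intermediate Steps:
$Z = - \frac{1}{66} \approx -0.015152$
$X{\left(y \right)} = \frac{-99 + y}{-75 + y}$
$A = - \frac{1}{66} \approx -0.015152$
$d{\left(W \right)} = -100$
$\frac{d{\left(A \right)}}{X{\left(\frac{85}{52} \right)}} = - \frac{100}{\frac{1}{-75 + \frac{85}{52}} \left(-99 + \frac{85}{52}\right)} = - \frac{100}{\frac{1}{- \frac{3815}{52}} \left(- \frac{5063}{52}\right)} = - \frac{100}{\left(- \frac{52}{3815}\right) \left(- \frac{5063}{52}\right)} = - \frac{100}{\frac{5063}{3815}} = \left(-100\right) \frac{3815}{5063} = - \frac{381500}{5063}$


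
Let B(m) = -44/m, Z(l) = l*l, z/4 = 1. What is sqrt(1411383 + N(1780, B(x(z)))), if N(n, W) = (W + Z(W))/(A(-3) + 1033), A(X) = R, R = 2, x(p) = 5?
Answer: sqrt(4199746736715)/1725 ≈ 1188.0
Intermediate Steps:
z = 4 (z = 4*1 = 4)
A(X) = 2
Z(l) = l**2
N(n, W) = W/1035 + W**2/1035 (N(n, W) = (W + W**2)/(2 + 1033) = (W + W**2)/1035 = (W + W**2)*(1/1035) = W/1035 + W**2/1035)
sqrt(1411383 + N(1780, B(x(z)))) = sqrt(1411383 + (-44/5)*(1 - 44/5)/1035) = sqrt(1411383 + (-44*1/5)*(1 - 44*1/5)/1035) = sqrt(1411383 + (1/1035)*(-44/5)*(1 - 44/5)) = sqrt(1411383 + (1/1035)*(-44/5)*(-39/5)) = sqrt(1411383 + 572/8625) = sqrt(12173178947/8625) = sqrt(4199746736715)/1725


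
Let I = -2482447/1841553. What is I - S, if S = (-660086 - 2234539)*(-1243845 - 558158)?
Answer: -9605766837248790322/1841553 ≈ -5.2161e+12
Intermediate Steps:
I = -2482447/1841553 (I = -2482447*1/1841553 = -2482447/1841553 ≈ -1.3480)
S = 5216122933875 (S = -2894625*(-1802003) = 5216122933875)
I - S = -2482447/1841553 - 1*5216122933875 = -2482447/1841553 - 5216122933875 = -9605766837248790322/1841553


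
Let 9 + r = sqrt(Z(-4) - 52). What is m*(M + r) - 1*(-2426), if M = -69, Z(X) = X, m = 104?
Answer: -5686 + 208*I*sqrt(14) ≈ -5686.0 + 778.26*I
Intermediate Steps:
r = -9 + 2*I*sqrt(14) (r = -9 + sqrt(-4 - 52) = -9 + sqrt(-56) = -9 + 2*I*sqrt(14) ≈ -9.0 + 7.4833*I)
m*(M + r) - 1*(-2426) = 104*(-69 + (-9 + 2*I*sqrt(14))) - 1*(-2426) = 104*(-78 + 2*I*sqrt(14)) + 2426 = (-8112 + 208*I*sqrt(14)) + 2426 = -5686 + 208*I*sqrt(14)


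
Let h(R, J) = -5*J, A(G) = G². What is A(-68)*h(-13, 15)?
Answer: -346800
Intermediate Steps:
A(-68)*h(-13, 15) = (-68)²*(-5*15) = 4624*(-75) = -346800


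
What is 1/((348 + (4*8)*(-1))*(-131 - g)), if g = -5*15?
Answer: -1/17696 ≈ -5.6510e-5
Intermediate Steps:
g = -75
1/((348 + (4*8)*(-1))*(-131 - g)) = 1/((348 + (4*8)*(-1))*(-131 - 1*(-75))) = 1/((348 + 32*(-1))*(-131 + 75)) = 1/((348 - 32)*(-56)) = 1/(316*(-56)) = 1/(-17696) = -1/17696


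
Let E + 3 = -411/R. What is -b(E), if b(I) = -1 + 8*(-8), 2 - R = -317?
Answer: 65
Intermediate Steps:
R = 319 (R = 2 - 1*(-317) = 2 + 317 = 319)
E = -1368/319 (E = -3 - 411/319 = -1368/319 ≈ -4.2884)
b(I) = -65 (b(I) = -1 - 64 = -65)
-b(E) = -1*(-65) = 65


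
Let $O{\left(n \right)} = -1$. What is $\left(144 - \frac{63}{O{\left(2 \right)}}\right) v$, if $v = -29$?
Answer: $-6003$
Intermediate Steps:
$\left(144 - \frac{63}{O{\left(2 \right)}}\right) v = \left(144 - \frac{63}{-1}\right) \left(-29\right) = \left(144 - -63\right) \left(-29\right) = \left(144 + 63\right) \left(-29\right) = 207 \left(-29\right) = -6003$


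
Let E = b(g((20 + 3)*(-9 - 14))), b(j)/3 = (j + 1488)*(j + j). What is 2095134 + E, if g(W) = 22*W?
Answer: 710849334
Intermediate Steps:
b(j) = 6*j*(1488 + j) (b(j) = 3*((j + 1488)*(j + j)) = 3*((1488 + j)*(2*j)) = 3*(2*j*(1488 + j)) = 6*j*(1488 + j))
E = 708754200 (E = 6*(22*((20 + 3)*(-9 - 14)))*(1488 + 22*((20 + 3)*(-9 - 14))) = 6*(22*(23*(-23)))*(1488 + 22*(23*(-23))) = 6*(22*(-529))*(1488 + 22*(-529)) = 6*(-11638)*(1488 - 11638) = 6*(-11638)*(-10150) = 708754200)
2095134 + E = 2095134 + 708754200 = 710849334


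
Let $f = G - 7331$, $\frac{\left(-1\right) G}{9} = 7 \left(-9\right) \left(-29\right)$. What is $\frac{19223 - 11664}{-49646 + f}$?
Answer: $- \frac{7559}{73420} \approx -0.10296$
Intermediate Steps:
$G = -16443$ ($G = - 9 \cdot 7 \left(-9\right) \left(-29\right) = - 9 \left(\left(-63\right) \left(-29\right)\right) = \left(-9\right) 1827 = -16443$)
$f = -23774$ ($f = -16443 - 7331 = -23774$)
$\frac{19223 - 11664}{-49646 + f} = \frac{19223 - 11664}{-49646 - 23774} = \frac{7559}{-73420} = 7559 \left(- \frac{1}{73420}\right) = - \frac{7559}{73420}$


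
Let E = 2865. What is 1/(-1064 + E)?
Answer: 1/1801 ≈ 0.00055525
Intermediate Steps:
1/(-1064 + E) = 1/(-1064 + 2865) = 1/1801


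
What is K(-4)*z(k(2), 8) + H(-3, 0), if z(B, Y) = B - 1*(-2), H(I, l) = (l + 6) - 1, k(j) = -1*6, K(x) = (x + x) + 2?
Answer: 29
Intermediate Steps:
K(x) = 2 + 2*x (K(x) = 2*x + 2 = 2 + 2*x)
k(j) = -6
H(I, l) = 5 + l (H(I, l) = (6 + l) - 1 = 5 + l)
z(B, Y) = 2 + B (z(B, Y) = B + 2 = 2 + B)
K(-4)*z(k(2), 8) + H(-3, 0) = (2 + 2*(-4))*(2 - 6) + (5 + 0) = (2 - 8)*(-4) + 5 = -6*(-4) + 5 = 24 + 5 = 29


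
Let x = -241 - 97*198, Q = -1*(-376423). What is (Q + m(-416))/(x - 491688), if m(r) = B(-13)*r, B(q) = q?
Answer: -381831/511135 ≈ -0.74703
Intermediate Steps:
Q = 376423
x = -19447 (x = -241 - 19206 = -19447)
m(r) = -13*r
(Q + m(-416))/(x - 491688) = (376423 - 13*(-416))/(-19447 - 491688) = (376423 + 5408)/(-511135) = 381831*(-1/511135) = -381831/511135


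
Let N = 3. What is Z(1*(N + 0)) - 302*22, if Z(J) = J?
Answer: -6641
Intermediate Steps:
Z(1*(N + 0)) - 302*22 = 1*(3 + 0) - 302*22 = 1*3 - 6644 = 3 - 6644 = -6641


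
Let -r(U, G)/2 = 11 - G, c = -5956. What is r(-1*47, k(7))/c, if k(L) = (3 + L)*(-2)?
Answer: 31/2978 ≈ 0.010410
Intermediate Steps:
k(L) = -6 - 2*L
r(U, G) = -22 + 2*G (r(U, G) = -2*(11 - G) = -22 + 2*G)
r(-1*47, k(7))/c = (-22 + 2*(-6 - 2*7))/(-5956) = (-22 + 2*(-6 - 14))*(-1/5956) = (-22 + 2*(-20))*(-1/5956) = (-22 - 40)*(-1/5956) = -62*(-1/5956) = 31/2978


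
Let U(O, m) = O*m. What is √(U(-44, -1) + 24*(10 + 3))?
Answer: 2*√89 ≈ 18.868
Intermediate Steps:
√(U(-44, -1) + 24*(10 + 3)) = √(-44*(-1) + 24*(10 + 3)) = √(44 + 24*13) = √(44 + 312) = √356 = 2*√89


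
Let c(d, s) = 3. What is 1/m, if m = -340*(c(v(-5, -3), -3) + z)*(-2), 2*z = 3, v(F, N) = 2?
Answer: 1/3060 ≈ 0.00032680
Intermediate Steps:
z = 3/2 (z = (1/2)*3 = 3/2 ≈ 1.5000)
m = 3060 (m = -340*(3 + 3/2)*(-2) = -1530*(-2) = -340*(-9) = 3060)
1/m = 1/3060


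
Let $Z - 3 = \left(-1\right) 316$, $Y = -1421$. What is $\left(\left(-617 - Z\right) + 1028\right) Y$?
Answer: $-1028804$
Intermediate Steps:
$Z = -313$ ($Z = 3 - 316 = -313$)
$\left(\left(-617 - Z\right) + 1028\right) Y = \left(\left(-617 - -313\right) + 1028\right) \left(-1421\right) = \left(\left(-617 + 313\right) + 1028\right) \left(-1421\right) = \left(-304 + 1028\right) \left(-1421\right) = 724 \left(-1421\right) = -1028804$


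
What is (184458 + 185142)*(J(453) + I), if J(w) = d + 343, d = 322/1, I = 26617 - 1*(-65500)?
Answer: 34292227200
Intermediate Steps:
I = 92117 (I = 26617 + 65500 = 92117)
d = 322 (d = 322*1 = 322)
J(w) = 665 (J(w) = 322 + 343 = 665)
(184458 + 185142)*(J(453) + I) = (184458 + 185142)*(665 + 92117) = 369600*92782 = 34292227200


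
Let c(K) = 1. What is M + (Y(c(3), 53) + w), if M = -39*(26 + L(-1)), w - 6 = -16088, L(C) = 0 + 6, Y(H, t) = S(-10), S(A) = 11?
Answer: -17319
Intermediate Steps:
Y(H, t) = 11
L(C) = 6
w = -16082 (w = 6 - 16088 = -16082)
M = -1248 (M = -39*(26 + 6) = -39*32 = -1248)
M + (Y(c(3), 53) + w) = -1248 + (11 - 16082) = -1248 - 16071 = -17319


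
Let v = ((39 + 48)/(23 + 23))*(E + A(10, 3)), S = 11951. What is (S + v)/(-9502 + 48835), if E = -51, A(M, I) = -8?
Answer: 544613/1809318 ≈ 0.30100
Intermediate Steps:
v = -5133/46 (v = ((39 + 48)/(23 + 23))*(-51 - 8) = (87/46)*(-59) = -5133/46 ≈ -111.59)
(S + v)/(-9502 + 48835) = (11951 - 5133/46)/(-9502 + 48835) = (544613/46)/39333 = (544613/46)*(1/39333) = 544613/1809318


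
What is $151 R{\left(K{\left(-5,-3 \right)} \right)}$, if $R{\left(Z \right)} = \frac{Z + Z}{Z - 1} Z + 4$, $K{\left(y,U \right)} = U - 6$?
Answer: $- \frac{9211}{5} \approx -1842.2$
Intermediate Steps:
$K{\left(y,U \right)} = -6 + U$ ($K{\left(y,U \right)} = U - 6 = -6 + U$)
$R{\left(Z \right)} = 4 + \frac{2 Z^{2}}{-1 + Z}$ ($R{\left(Z \right)} = \frac{2 Z}{-1 + Z} Z + 4 = \frac{2 Z^{2}}{-1 + Z} + 4 = 4 + \frac{2 Z^{2}}{-1 + Z}$)
$151 R{\left(K{\left(-5,-3 \right)} \right)} = 151 \frac{2 \left(-2 + \left(-6 - 3\right)^{2} + 2 \left(-6 - 3\right)\right)}{-1 - 9} = 151 \frac{2 \left(-2 + \left(-9\right)^{2} + 2 \left(-9\right)\right)}{-1 - 9} = 151 \frac{2 \left(-2 + 81 - 18\right)}{-10} = 151 \cdot 2 \left(- \frac{1}{10}\right) 61 = 151 \left(- \frac{61}{5}\right) = - \frac{9211}{5}$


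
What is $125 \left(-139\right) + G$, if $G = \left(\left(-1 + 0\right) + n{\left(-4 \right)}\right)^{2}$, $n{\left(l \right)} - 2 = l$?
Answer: $-17366$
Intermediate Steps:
$n{\left(l \right)} = 2 + l$
$G = 9$ ($G = \left(\left(-1 + 0\right) + \left(2 - 4\right)\right)^{2} = \left(-1 - 2\right)^{2} = \left(-3\right)^{2} = 9$)
$125 \left(-139\right) + G = 125 \left(-139\right) + 9 = -17375 + 9 = -17366$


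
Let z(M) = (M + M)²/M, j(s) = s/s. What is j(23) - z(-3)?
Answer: 13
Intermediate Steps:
j(s) = 1
z(M) = 4*M (z(M) = (2*M)²/M = (4*M²)/M = 4*M)
j(23) - z(-3) = 1 - 4*(-3) = 1 - 1*(-12) = 1 + 12 = 13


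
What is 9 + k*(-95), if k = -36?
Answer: 3429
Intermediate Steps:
9 + k*(-95) = 9 - 36*(-95) = 9 + 3420 = 3429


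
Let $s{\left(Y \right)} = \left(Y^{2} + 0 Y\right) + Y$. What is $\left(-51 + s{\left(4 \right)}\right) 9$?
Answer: $-279$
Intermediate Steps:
$s{\left(Y \right)} = Y + Y^{2}$ ($s{\left(Y \right)} = \left(Y^{2} + 0\right) + Y = Y^{2} + Y = Y + Y^{2}$)
$\left(-51 + s{\left(4 \right)}\right) 9 = \left(-51 + 4 \left(1 + 4\right)\right) 9 = \left(-51 + 4 \cdot 5\right) 9 = \left(-51 + 20\right) 9 = \left(-31\right) 9 = -279$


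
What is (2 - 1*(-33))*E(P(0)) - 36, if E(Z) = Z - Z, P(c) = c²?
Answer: -36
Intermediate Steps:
E(Z) = 0
(2 - 1*(-33))*E(P(0)) - 36 = (2 - 1*(-33))*0 - 36 = (2 + 33)*0 - 36 = 35*0 - 36 = 0 - 36 = -36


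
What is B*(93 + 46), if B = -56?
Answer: -7784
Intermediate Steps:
B*(93 + 46) = -56*(93 + 46) = -56*139 = -7784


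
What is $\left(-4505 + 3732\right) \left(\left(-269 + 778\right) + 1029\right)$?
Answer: $-1188874$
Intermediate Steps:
$\left(-4505 + 3732\right) \left(\left(-269 + 778\right) + 1029\right) = - 773 \left(509 + 1029\right) = \left(-773\right) 1538 = -1188874$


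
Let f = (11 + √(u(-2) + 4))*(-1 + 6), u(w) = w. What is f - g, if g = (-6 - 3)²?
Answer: -26 + 5*√2 ≈ -18.929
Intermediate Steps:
g = 81 (g = (-9)² = 81)
f = 55 + 5*√2 (f = (11 + √(-2 + 4))*(-1 + 6) = (11 + √2)*5 = 55 + 5*√2 ≈ 62.071)
f - g = (55 + 5*√2) - 1*81 = (55 + 5*√2) - 81 = -26 + 5*√2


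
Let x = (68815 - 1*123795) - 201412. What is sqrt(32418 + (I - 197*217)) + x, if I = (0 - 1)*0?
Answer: -256392 + I*sqrt(10331) ≈ -2.5639e+5 + 101.64*I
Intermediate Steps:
I = 0 (I = -1*0 = 0)
x = -256392 (x = (68815 - 123795) - 201412 = -54980 - 201412 = -256392)
sqrt(32418 + (I - 197*217)) + x = sqrt(32418 + (0 - 197*217)) - 256392 = sqrt(32418 + (0 - 42749)) - 256392 = sqrt(32418 - 42749) - 256392 = sqrt(-10331) - 256392 = I*sqrt(10331) - 256392 = -256392 + I*sqrt(10331)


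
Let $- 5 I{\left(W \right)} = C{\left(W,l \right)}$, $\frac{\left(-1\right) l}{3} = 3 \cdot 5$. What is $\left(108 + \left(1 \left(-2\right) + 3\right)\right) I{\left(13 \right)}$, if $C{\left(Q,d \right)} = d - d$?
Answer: $0$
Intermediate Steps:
$l = -45$ ($l = - 3 \cdot 3 \cdot 5 = \left(-3\right) 15 = -45$)
$C{\left(Q,d \right)} = 0$
$I{\left(W \right)} = 0$ ($I{\left(W \right)} = \left(- \frac{1}{5}\right) 0 = 0$)
$\left(108 + \left(1 \left(-2\right) + 3\right)\right) I{\left(13 \right)} = \left(108 + \left(1 \left(-2\right) + 3\right)\right) 0 = \left(108 + \left(-2 + 3\right)\right) 0 = \left(108 + 1\right) 0 = 109 \cdot 0 = 0$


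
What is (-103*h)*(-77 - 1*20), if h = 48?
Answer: 479568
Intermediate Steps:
(-103*h)*(-77 - 1*20) = (-103*48)*(-77 - 1*20) = -4944*(-77 - 20) = -4944*(-97) = 479568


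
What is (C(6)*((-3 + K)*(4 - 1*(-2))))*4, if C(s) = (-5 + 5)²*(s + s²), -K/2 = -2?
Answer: 0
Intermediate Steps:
K = 4 (K = -2*(-2) = 4)
C(s) = 0 (C(s) = 0²*(s + s²) = 0*(s + s²) = 0)
(C(6)*((-3 + K)*(4 - 1*(-2))))*4 = (0*((-3 + 4)*(4 - 1*(-2))))*4 = (0*(1*(4 + 2)))*4 = (0*(1*6))*4 = (0*6)*4 = 0*4 = 0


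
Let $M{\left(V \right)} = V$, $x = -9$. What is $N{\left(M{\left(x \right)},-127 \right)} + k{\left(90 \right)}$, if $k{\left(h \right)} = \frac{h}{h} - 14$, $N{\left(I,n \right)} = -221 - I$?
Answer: $-225$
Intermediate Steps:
$k{\left(h \right)} = -13$ ($k{\left(h \right)} = 1 - 14 = -13$)
$N{\left(M{\left(x \right)},-127 \right)} + k{\left(90 \right)} = \left(-221 - -9\right) - 13 = \left(-221 + 9\right) - 13 = -212 - 13 = -225$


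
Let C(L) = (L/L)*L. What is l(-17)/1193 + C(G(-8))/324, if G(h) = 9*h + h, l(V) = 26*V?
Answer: -59662/96633 ≈ -0.61741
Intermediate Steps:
G(h) = 10*h
C(L) = L (C(L) = 1*L = L)
l(-17)/1193 + C(G(-8))/324 = (26*(-17))/1193 + (10*(-8))/324 = -442*1/1193 - 80*1/324 = -442/1193 - 20/81 = -59662/96633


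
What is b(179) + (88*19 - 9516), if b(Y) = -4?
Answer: -7848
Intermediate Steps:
b(179) + (88*19 - 9516) = -4 + (88*19 - 9516) = -4 + (1672 - 9516) = -4 - 7844 = -7848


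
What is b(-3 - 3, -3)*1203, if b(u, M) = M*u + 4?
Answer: 26466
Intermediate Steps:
b(u, M) = 4 + M*u
b(-3 - 3, -3)*1203 = (4 - 3*(-3 - 3))*1203 = (4 - 3*(-6))*1203 = (4 + 18)*1203 = 22*1203 = 26466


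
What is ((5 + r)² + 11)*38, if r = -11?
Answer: 1786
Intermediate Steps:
((5 + r)² + 11)*38 = ((5 - 11)² + 11)*38 = ((-6)² + 11)*38 = (36 + 11)*38 = 47*38 = 1786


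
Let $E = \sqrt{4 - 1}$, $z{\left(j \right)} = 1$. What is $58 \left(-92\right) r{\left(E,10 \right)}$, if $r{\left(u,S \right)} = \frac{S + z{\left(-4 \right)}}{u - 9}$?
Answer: $\frac{88044}{13} + \frac{29348 \sqrt{3}}{39} \approx 8076.0$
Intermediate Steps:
$E = \sqrt{3} \approx 1.732$
$r{\left(u,S \right)} = \frac{1 + S}{-9 + u}$ ($r{\left(u,S \right)} = \frac{S + 1}{u - 9} = \frac{1 + S}{-9 + u}$)
$58 \left(-92\right) r{\left(E,10 \right)} = 58 \left(-92\right) \frac{1 + 10}{-9 + \sqrt{3}} = - 5336 \frac{1}{-9 + \sqrt{3}} \cdot 11 = - 5336 \frac{11}{-9 + \sqrt{3}} = - \frac{58696}{-9 + \sqrt{3}}$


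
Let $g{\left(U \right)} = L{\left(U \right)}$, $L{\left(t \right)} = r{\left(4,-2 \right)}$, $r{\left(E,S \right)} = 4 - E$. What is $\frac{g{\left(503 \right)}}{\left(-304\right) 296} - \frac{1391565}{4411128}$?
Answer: $- \frac{463855}{1470376} \approx -0.31547$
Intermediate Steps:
$L{\left(t \right)} = 0$ ($L{\left(t \right)} = 4 - 4 = 0$)
$g{\left(U \right)} = 0$
$\frac{g{\left(503 \right)}}{\left(-304\right) 296} - \frac{1391565}{4411128} = \frac{0}{\left(-304\right) 296} - \frac{1391565}{4411128} = \frac{0}{-89984} - \frac{463855}{1470376} = 0 \left(- \frac{1}{89984}\right) - \frac{463855}{1470376} = 0 - \frac{463855}{1470376} = - \frac{463855}{1470376}$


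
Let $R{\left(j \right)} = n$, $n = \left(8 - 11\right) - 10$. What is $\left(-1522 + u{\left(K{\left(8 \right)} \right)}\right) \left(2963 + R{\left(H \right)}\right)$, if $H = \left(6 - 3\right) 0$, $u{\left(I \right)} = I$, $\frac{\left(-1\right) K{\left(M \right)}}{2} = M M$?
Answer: $-4867500$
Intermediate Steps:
$K{\left(M \right)} = - 2 M^{2}$ ($K{\left(M \right)} = - 2 M M = - 2 M^{2}$)
$H = 0$ ($H = 3 \cdot 0 = 0$)
$n = -13$ ($n = -3 - 10 = -13$)
$R{\left(j \right)} = -13$
$\left(-1522 + u{\left(K{\left(8 \right)} \right)}\right) \left(2963 + R{\left(H \right)}\right) = \left(-1522 - 2 \cdot 8^{2}\right) \left(2963 - 13\right) = \left(-1522 - 128\right) 2950 = \left(-1650\right) 2950 = -4867500$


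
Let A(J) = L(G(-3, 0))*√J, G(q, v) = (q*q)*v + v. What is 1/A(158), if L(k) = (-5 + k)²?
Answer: √158/3950 ≈ 0.0031822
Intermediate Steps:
G(q, v) = v + v*q² (G(q, v) = q²*v + v = v*q² + v = v + v*q²)
A(J) = 25*√J (A(J) = (-5 + 0*(1 + (-3)²))²*√J = (-5 + 0*(1 + 9))²*√J = (-5 + 0*10)²*√J = (-5 + 0)²*√J = (-5)²*√J = 25*√J)
1/A(158) = 1/(25*√158) = √158/3950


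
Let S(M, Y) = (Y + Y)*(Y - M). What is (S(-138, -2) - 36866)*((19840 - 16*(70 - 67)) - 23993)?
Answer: 157159410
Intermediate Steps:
S(M, Y) = 2*Y*(Y - M) (S(M, Y) = (2*Y)*(Y - M) = 2*Y*(Y - M))
(S(-138, -2) - 36866)*((19840 - 16*(70 - 67)) - 23993) = (2*(-2)*(-2 - 1*(-138)) - 36866)*((19840 - 16*(70 - 67)) - 23993) = (2*(-2)*(-2 + 138) - 36866)*((19840 - 16*3) - 23993) = (2*(-2)*136 - 36866)*((19840 - 48) - 23993) = (-544 - 36866)*(19792 - 23993) = -37410*(-4201) = 157159410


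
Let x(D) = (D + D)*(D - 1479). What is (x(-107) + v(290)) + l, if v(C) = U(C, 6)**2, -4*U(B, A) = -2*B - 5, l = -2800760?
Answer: -39039471/16 ≈ -2.4400e+6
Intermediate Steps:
x(D) = 2*D*(-1479 + D) (x(D) = (2*D)*(-1479 + D) = 2*D*(-1479 + D))
U(B, A) = 5/4 + B/2 (U(B, A) = -(-2*B - 5)/4 = -(-5 - 2*B)/4 = 5/4 + B/2)
v(C) = (5/4 + C/2)**2
(x(-107) + v(290)) + l = (2*(-107)*(-1479 - 107) + (5 + 2*290)**2/16) - 2800760 = (2*(-107)*(-1586) + (5 + 580)**2/16) - 2800760 = (339404 + (1/16)*585**2) - 2800760 = (339404 + (1/16)*342225) - 2800760 = (339404 + 342225/16) - 2800760 = 5772689/16 - 2800760 = -39039471/16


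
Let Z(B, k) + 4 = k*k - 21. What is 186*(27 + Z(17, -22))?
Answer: 90396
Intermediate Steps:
Z(B, k) = -25 + k² (Z(B, k) = -4 + (k*k - 21) = -4 + (k² - 21) = -4 + (-21 + k²) = -25 + k²)
186*(27 + Z(17, -22)) = 186*(27 + (-25 + (-22)²)) = 186*(27 + (-25 + 484)) = 186*(27 + 459) = 186*486 = 90396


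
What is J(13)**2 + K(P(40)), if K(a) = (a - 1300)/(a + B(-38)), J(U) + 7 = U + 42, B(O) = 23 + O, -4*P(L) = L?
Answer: 11782/5 ≈ 2356.4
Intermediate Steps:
P(L) = -L/4
J(U) = 35 + U (J(U) = -7 + (U + 42) = -7 + (42 + U) = 35 + U)
K(a) = (-1300 + a)/(-15 + a) (K(a) = (a - 1300)/(a + (23 - 38)) = (-1300 + a)/(a - 15) = (-1300 + a)/(-15 + a))
J(13)**2 + K(P(40)) = (35 + 13)**2 + (-1300 - 1/4*40)/(-15 - 1/4*40) = 48**2 + (-1300 - 10)/(-15 - 10) = 2304 - 1310/(-25) = 2304 - 1/25*(-1310) = 2304 + 262/5 = 11782/5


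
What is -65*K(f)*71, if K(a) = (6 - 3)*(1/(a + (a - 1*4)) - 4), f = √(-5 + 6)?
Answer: 124605/2 ≈ 62303.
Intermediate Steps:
f = 1 (f = √1 = 1)
K(a) = -12 + 3/(-4 + 2*a) (K(a) = 3*(1/(a + (a - 4)) - 4) = 3*(1/(a + (-4 + a)) - 4) = 3*(1/(-4 + 2*a) - 4) = 3*(-4 + 1/(-4 + 2*a)) = -12 + 3/(-4 + 2*a))
-65*K(f)*71 = -195*(17 - 8*1)/(2*(-2 + 1))*71 = -195*(17 - 8)/(2*(-1))*71 = -195*(-1)*9/2*71 = -65*(-27/2)*71 = (1755/2)*71 = 124605/2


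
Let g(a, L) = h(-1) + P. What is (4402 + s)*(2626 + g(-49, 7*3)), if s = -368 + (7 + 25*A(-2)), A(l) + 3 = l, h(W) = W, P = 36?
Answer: 10420476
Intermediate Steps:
A(l) = -3 + l
g(a, L) = 35 (g(a, L) = -1 + 36 = 35)
s = -486 (s = -368 + (7 + 25*(-3 - 2)) = -368 + (7 + 25*(-5)) = -368 + (7 - 125) = -368 - 118 = -486)
(4402 + s)*(2626 + g(-49, 7*3)) = (4402 - 486)*(2626 + 35) = 3916*2661 = 10420476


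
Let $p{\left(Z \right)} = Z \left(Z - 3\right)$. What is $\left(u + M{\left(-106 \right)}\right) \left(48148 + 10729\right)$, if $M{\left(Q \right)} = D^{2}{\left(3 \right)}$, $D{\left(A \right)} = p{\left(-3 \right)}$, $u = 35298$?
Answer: $2097316494$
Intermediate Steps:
$p{\left(Z \right)} = Z \left(-3 + Z\right)$
$D{\left(A \right)} = 18$ ($D{\left(A \right)} = - 3 \left(-3 - 3\right) = \left(-3\right) \left(-6\right) = 18$)
$M{\left(Q \right)} = 324$ ($M{\left(Q \right)} = 18^{2} = 324$)
$\left(u + M{\left(-106 \right)}\right) \left(48148 + 10729\right) = \left(35298 + 324\right) \left(48148 + 10729\right) = 35622 \cdot 58877 = 2097316494$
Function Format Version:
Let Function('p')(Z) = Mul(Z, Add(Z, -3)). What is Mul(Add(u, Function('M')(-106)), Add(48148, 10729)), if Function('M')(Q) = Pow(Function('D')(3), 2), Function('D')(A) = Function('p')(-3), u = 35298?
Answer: 2097316494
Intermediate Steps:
Function('p')(Z) = Mul(Z, Add(-3, Z))
Function('D')(A) = 18 (Function('D')(A) = Mul(-3, Add(-3, -3)) = Mul(-3, -6) = 18)
Function('M')(Q) = 324 (Function('M')(Q) = Pow(18, 2) = 324)
Mul(Add(u, Function('M')(-106)), Add(48148, 10729)) = Mul(Add(35298, 324), Add(48148, 10729)) = Mul(35622, 58877) = 2097316494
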